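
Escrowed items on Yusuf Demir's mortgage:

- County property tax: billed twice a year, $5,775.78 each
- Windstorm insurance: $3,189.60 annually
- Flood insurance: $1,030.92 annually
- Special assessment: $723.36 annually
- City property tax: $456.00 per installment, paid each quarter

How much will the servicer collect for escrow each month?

$1,526.62

County property tax = $5,775.78 × 2 = $11,551.56
Windstorm insurance = $3,189.60
Flood insurance = $1,030.92
Special assessment = $723.36
City property tax = $456.00 × 4 = $1,824.00
Total annual escrow = $18,319.44
Monthly = $18,319.44 ÷ 12 = $1,526.62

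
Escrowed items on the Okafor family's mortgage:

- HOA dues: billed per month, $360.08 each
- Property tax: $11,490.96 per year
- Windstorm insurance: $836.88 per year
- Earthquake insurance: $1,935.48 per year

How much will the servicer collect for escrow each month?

HOA dues — $360.08 × 12 = $4,320.96 per year
Property tax — $11,490.96 per year
Windstorm insurance — $836.88 per year
Earthquake insurance — $1,935.48 per year
Yearly total = $4,320.96 + $11,490.96 + $836.88 + $1,935.48 = $18,584.28
Monthly = $18,584.28 / 12 = $1,548.69

$1,548.69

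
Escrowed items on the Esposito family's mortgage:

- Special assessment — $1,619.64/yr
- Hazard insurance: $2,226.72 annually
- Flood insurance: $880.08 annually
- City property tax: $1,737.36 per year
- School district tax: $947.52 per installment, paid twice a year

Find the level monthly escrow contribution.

Special assessment: $1,619.64
Hazard insurance: $2,226.72
Flood insurance: $880.08
City property tax: $1,737.36
School district tax: $947.52 × 2 = $1,895.04
Combined annual = $1,619.64 + $2,226.72 + $880.08 + $1,737.36 + $1,895.04 = $8,358.84
Per month = $8,358.84 ÷ 12 = $696.57

$696.57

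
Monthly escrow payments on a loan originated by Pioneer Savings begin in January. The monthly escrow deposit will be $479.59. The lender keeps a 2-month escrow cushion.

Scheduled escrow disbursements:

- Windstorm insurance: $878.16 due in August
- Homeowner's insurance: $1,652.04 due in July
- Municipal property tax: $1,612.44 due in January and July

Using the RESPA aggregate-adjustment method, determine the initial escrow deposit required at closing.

$2,877.54

Cushion = 2 × $479.59 = $959.18
Trial balance (start $0, +$479.59 each month, − disbursements):
  Jan: +$479.59 − $1,612.44 → -$1,132.85
  Feb: +$479.59 → -$653.26
  Mar: +$479.59 → -$173.67
  Apr: +$479.59 → $305.92
  May: +$479.59 → $785.51
  Jun: +$479.59 → $1,265.10
  Jul: +$479.59 − $3,264.48 → -$1,519.79
  Aug: +$479.59 − $878.16 → -$1,918.36
  Sep: +$479.59 → -$1,438.77
  Oct: +$479.59 → -$959.18
  Nov: +$479.59 → -$479.59
  Dec: +$479.59 → $0.00
Lowest trial balance = -$1,918.36 (Aug)
Initial deposit = cushion − low point = $959.18 − (-$1,918.36) = $2,877.54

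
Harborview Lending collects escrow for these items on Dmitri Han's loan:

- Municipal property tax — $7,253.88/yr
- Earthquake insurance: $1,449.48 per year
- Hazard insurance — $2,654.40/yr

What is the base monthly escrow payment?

Municipal property tax: $7,253.88 annually
Earthquake insurance: $1,449.48 annually
Hazard insurance: $2,654.40 annually
Annual escrow total = $11,357.76
Monthly = $11,357.76 ÷ 12 = $946.48

$946.48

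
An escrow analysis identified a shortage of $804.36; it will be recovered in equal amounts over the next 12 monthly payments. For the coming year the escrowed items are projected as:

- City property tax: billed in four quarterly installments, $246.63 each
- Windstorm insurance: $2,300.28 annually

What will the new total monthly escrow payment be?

$340.93

City property tax = $246.63 × 4 = $986.52
Windstorm insurance = $2,300.28
Total per year = $3,286.80
Monthly = $3,286.80 ÷ 12 = $273.90
Shortage per month = $804.36 ÷ 12 = $67.03
New monthly escrow = $273.90 + $67.03 = $340.93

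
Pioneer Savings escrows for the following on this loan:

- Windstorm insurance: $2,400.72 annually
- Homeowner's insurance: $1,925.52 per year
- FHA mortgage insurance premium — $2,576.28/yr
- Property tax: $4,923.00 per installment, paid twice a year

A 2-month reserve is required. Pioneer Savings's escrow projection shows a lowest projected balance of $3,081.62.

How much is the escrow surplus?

Windstorm insurance = $2,400.72/yr
Homeowner's insurance = $1,925.52/yr
FHA mortgage insurance premium = $2,576.28/yr
Property tax = $4,923.00 × 2 = $9,846.00/yr
Yearly total = $2,400.72 + $1,925.52 + $2,576.28 + $9,846.00 = $16,748.52
Base monthly escrow = $16,748.52 / 12 = $1,395.71
Required reserve = 2 × $1,395.71 = $2,791.42
Surplus = $3,081.62 − $2,791.42 = $290.20

$290.20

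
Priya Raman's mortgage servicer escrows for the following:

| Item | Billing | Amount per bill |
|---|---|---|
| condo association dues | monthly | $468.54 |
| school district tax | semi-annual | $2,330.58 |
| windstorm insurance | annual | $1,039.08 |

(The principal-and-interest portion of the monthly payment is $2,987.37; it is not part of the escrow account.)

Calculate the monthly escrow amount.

$943.56

Condo association dues — $468.54 × 12 = $5,622.48 per year
School district tax — $2,330.58 × 2 = $4,661.16 per year
Windstorm insurance — $1,039.08 per year
Annual escrow total = $11,322.72
Base monthly escrow = $11,322.72 / 12 = $943.56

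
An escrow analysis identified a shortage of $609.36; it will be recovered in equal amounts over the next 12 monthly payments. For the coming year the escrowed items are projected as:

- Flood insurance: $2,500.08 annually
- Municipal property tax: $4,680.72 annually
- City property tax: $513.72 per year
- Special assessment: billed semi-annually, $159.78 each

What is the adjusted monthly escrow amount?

$718.62

Flood insurance: $2,500.08/yr
Municipal property tax: $4,680.72/yr
City property tax: $513.72/yr
Special assessment: $159.78 × 2 = $319.56/yr
Total annual escrow = $2,500.08 + $4,680.72 + $513.72 + $319.56 = $8,014.08
Base monthly escrow = $8,014.08 / 12 = $667.84
Shortage spread = $609.36 / 12 = $50.78/mo
Adjusted monthly = $667.84 + $50.78 = $718.62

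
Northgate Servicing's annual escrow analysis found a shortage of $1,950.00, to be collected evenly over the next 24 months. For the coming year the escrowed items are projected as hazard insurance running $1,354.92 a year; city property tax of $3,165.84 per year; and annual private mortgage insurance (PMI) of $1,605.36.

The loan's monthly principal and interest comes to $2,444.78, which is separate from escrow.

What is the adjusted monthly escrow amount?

$591.76

Hazard insurance — $1,354.92
City property tax — $3,165.84
Private mortgage insurance (PMI) — $1,605.36
Total annual escrow = $1,354.92 + $3,165.84 + $1,605.36 = $6,126.12
Monthly = $6,126.12 ÷ 12 = $510.51
Monthly shortage recovery: $1,950.00 ÷ 24 = $81.25
Adjusted monthly = $510.51 + $81.25 = $591.76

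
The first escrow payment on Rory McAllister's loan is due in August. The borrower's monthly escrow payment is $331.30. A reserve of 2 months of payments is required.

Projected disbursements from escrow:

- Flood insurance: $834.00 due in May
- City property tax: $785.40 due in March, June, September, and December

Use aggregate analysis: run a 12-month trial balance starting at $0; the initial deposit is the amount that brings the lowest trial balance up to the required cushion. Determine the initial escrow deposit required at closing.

$993.90

Cushion = 2 × $331.30 = $662.60
Trial balance (start $0, +$331.30 each month, − disbursements):
  Aug: +$331.30 → $331.30
  Sep: +$331.30 − $785.40 → -$122.80
  Oct: +$331.30 → $208.50
  Nov: +$331.30 → $539.80
  Dec: +$331.30 − $785.40 → $85.70
  Jan: +$331.30 → $417.00
  Feb: +$331.30 → $748.30
  Mar: +$331.30 − $785.40 → $294.20
  Apr: +$331.30 → $625.50
  May: +$331.30 − $834.00 → $122.80
  Jun: +$331.30 − $785.40 → -$331.30
  Jul: +$331.30 → $0.00
Lowest trial balance = -$331.30 (Jun)
Initial deposit = cushion − low point = $662.60 − (-$331.30) = $993.90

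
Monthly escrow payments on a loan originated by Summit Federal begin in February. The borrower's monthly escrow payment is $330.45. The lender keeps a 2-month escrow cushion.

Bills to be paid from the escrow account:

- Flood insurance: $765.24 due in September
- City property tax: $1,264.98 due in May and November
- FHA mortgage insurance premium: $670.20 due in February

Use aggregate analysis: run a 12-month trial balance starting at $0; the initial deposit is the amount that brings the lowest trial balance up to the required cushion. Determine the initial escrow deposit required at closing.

Cushion = 2 × $330.45 = $660.90
Trial balance (start $0, +$330.45 each month, − disbursements):
  Feb: +$330.45 − $670.20 → -$339.75
  Mar: +$330.45 → -$9.30
  Apr: +$330.45 → $321.15
  May: +$330.45 − $1,264.98 → -$613.38
  Jun: +$330.45 → -$282.93
  Jul: +$330.45 → $47.52
  Aug: +$330.45 → $377.97
  Sep: +$330.45 − $765.24 → -$56.82
  Oct: +$330.45 → $273.63
  Nov: +$330.45 − $1,264.98 → -$660.90
  Dec: +$330.45 → -$330.45
  Jan: +$330.45 → $0.00
Lowest trial balance = -$660.90 (Nov)
Initial deposit = cushion − low point = $660.90 − (-$660.90) = $1,321.80

$1,321.80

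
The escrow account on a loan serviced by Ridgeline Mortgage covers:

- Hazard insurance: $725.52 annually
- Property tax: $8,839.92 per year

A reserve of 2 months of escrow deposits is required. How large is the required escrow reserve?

$1,594.24

Hazard insurance — $725.52
Property tax — $8,839.92
Yearly total = $9,565.44
Monthly escrow = $9,565.44 / 12 = $797.12
Reserve = 2 × $797.12 = $1,594.24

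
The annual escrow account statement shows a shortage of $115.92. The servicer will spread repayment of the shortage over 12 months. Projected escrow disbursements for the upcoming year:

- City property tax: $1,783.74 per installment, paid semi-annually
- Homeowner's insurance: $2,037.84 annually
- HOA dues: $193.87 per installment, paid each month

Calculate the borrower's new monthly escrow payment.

City property tax — $1,783.74 × 2 = $3,567.48 annually
Homeowner's insurance — $2,037.84 annually
HOA dues — $193.87 × 12 = $2,326.44 annually
Combined annual = $3,567.48 + $2,037.84 + $2,326.44 = $7,931.76
Base monthly escrow = $7,931.76 ÷ 12 = $660.98
Shortage spread = $115.92 / 12 = $9.66/mo
New monthly escrow = $660.98 + $9.66 = $670.64

$670.64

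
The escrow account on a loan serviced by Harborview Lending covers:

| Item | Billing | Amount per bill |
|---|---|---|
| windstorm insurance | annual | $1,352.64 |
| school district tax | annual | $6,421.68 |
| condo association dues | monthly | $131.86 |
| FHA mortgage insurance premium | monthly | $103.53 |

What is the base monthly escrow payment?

Windstorm insurance: $1,352.64/yr
School district tax: $6,421.68/yr
Condo association dues: $131.86 × 12 = $1,582.32/yr
FHA mortgage insurance premium: $103.53 × 12 = $1,242.36/yr
Combined annual = $10,599.00
Monthly = $10,599.00 / 12 = $883.25

$883.25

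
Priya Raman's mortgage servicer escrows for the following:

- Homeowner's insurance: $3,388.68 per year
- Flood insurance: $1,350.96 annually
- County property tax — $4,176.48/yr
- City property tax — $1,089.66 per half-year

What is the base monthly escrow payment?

Homeowner's insurance — $3,388.68/yr
Flood insurance — $1,350.96/yr
County property tax — $4,176.48/yr
City property tax — $1,089.66 × 2 = $2,179.32/yr
Total per year = $3,388.68 + $1,350.96 + $4,176.48 + $2,179.32 = $11,095.44
Monthly escrow = $11,095.44 / 12 = $924.62

$924.62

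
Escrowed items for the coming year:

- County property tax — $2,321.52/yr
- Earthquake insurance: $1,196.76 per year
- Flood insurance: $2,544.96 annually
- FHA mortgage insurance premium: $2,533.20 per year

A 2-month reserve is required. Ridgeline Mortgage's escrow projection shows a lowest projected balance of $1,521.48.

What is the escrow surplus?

$88.74

County property tax — $2,321.52 annually
Earthquake insurance — $1,196.76 annually
Flood insurance — $2,544.96 annually
FHA mortgage insurance premium — $2,533.20 annually
Combined annual = $2,321.52 + $1,196.76 + $2,544.96 + $2,533.20 = $8,596.44
Base monthly escrow = $8,596.44 / 12 = $716.37
Required reserve = 2 × $716.37 = $1,432.74
Excess over cushion: $1,521.48 − $1,432.74 = $88.74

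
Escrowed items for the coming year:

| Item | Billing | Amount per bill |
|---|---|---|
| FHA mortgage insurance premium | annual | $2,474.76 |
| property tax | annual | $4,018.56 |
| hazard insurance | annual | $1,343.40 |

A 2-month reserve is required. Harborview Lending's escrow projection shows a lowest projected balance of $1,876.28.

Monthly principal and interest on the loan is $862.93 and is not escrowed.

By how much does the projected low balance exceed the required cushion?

FHA mortgage insurance premium — $2,474.76/yr
Property tax — $4,018.56/yr
Hazard insurance — $1,343.40/yr
Annual escrow total = $2,474.76 + $4,018.56 + $1,343.40 = $7,836.72
Monthly escrow = $7,836.72 / 12 = $653.06
Cushion = 2 × $653.06 = $1,306.12
Excess over cushion: $1,876.28 − $1,306.12 = $570.16

$570.16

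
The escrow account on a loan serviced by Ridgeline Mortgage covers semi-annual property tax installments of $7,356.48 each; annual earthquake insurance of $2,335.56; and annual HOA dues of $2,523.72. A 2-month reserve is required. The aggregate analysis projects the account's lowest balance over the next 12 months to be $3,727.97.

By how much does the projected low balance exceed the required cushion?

$465.93

Property tax — $7,356.48 × 2 = $14,712.96/yr
Earthquake insurance — $2,335.56/yr
HOA dues — $2,523.72/yr
Yearly total = $14,712.96 + $2,335.56 + $2,523.72 = $19,572.24
Monthly escrow = $19,572.24 ÷ 12 = $1,631.02
Cushion = 2 × $1,631.02 = $3,262.04
Excess over cushion: $3,727.97 − $3,262.04 = $465.93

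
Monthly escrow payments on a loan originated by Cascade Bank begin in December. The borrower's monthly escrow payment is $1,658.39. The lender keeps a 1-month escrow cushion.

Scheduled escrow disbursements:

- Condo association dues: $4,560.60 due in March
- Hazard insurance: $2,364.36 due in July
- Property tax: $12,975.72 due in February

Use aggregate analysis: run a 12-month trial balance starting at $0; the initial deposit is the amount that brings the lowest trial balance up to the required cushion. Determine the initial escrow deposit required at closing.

$12,561.15

Cushion = 1 × $1,658.39 = $1,658.39
Trial balance (start $0, +$1,658.39 each month, − disbursements):
  Dec: +$1,658.39 → $1,658.39
  Jan: +$1,658.39 → $3,316.78
  Feb: +$1,658.39 − $12,975.72 → -$8,000.55
  Mar: +$1,658.39 − $4,560.60 → -$10,902.76
  Apr: +$1,658.39 → -$9,244.37
  May: +$1,658.39 → -$7,585.98
  Jun: +$1,658.39 → -$5,927.59
  Jul: +$1,658.39 − $2,364.36 → -$6,633.56
  Aug: +$1,658.39 → -$4,975.17
  Sep: +$1,658.39 → -$3,316.78
  Oct: +$1,658.39 → -$1,658.39
  Nov: +$1,658.39 → $0.00
Lowest trial balance = -$10,902.76 (Mar)
Initial deposit = cushion − low point = $1,658.39 − (-$10,902.76) = $12,561.15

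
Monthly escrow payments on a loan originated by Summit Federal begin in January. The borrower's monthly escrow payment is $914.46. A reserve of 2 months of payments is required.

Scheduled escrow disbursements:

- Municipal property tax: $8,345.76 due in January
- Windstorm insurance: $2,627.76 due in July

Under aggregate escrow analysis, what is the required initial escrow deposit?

Cushion = 2 × $914.46 = $1,828.92
Trial balance (start $0, +$914.46 each month, − disbursements):
  Jan: +$914.46 − $8,345.76 → -$7,431.30
  Feb: +$914.46 → -$6,516.84
  Mar: +$914.46 → -$5,602.38
  Apr: +$914.46 → -$4,687.92
  May: +$914.46 → -$3,773.46
  Jun: +$914.46 → -$2,859.00
  Jul: +$914.46 − $2,627.76 → -$4,572.30
  Aug: +$914.46 → -$3,657.84
  Sep: +$914.46 → -$2,743.38
  Oct: +$914.46 → -$1,828.92
  Nov: +$914.46 → -$914.46
  Dec: +$914.46 → $0.00
Lowest trial balance = -$7,431.30 (Jan)
Initial deposit = cushion − low point = $1,828.92 − (-$7,431.30) = $9,260.22

$9,260.22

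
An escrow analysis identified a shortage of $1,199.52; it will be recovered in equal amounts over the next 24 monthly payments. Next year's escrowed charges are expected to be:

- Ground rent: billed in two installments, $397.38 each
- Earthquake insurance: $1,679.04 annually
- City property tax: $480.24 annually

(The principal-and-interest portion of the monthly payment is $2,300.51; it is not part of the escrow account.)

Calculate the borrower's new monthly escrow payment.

$296.15

Ground rent: $397.38 × 2 = $794.76/yr
Earthquake insurance: $1,679.04/yr
City property tax: $480.24/yr
Combined annual = $794.76 + $1,679.04 + $480.24 = $2,954.04
Base monthly escrow = $2,954.04 ÷ 12 = $246.17
Shortage spread = $1,199.52 ÷ 24 = $49.98/mo
Adjusted monthly = $246.17 + $49.98 = $296.15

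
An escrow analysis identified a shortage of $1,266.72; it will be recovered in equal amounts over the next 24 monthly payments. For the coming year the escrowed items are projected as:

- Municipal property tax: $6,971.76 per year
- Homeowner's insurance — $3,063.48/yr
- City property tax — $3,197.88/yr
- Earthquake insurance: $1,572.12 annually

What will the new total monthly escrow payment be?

Municipal property tax: $6,971.76 annually
Homeowner's insurance: $3,063.48 annually
City property tax: $3,197.88 annually
Earthquake insurance: $1,572.12 annually
Annual escrow total = $6,971.76 + $3,063.48 + $3,197.88 + $1,572.12 = $14,805.24
Monthly escrow = $14,805.24 ÷ 12 = $1,233.77
Shortage spread = $1,266.72 ÷ 24 = $52.78/mo
New monthly escrow = $1,233.77 + $52.78 = $1,286.55

$1,286.55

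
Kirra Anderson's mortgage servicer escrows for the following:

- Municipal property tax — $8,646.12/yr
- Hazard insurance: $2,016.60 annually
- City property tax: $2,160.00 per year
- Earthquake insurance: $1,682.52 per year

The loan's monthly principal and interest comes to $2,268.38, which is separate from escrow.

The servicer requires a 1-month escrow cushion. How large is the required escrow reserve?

Municipal property tax = $8,646.12 per year
Hazard insurance = $2,016.60 per year
City property tax = $2,160.00 per year
Earthquake insurance = $1,682.52 per year
Combined annual = $8,646.12 + $2,016.60 + $2,160.00 + $1,682.52 = $14,505.24
Monthly = $14,505.24 / 12 = $1,208.77
Cushion = 1 × $1,208.77 = $1,208.77

$1,208.77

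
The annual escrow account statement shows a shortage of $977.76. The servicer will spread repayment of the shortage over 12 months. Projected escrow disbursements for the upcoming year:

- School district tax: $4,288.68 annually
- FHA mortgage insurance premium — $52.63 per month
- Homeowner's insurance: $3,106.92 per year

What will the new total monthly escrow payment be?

$750.41

School district tax — $4,288.68 annually
FHA mortgage insurance premium — $52.63 × 12 = $631.56 annually
Homeowner's insurance — $3,106.92 annually
Total annual escrow = $4,288.68 + $631.56 + $3,106.92 = $8,027.16
Per month = $8,027.16 ÷ 12 = $668.93
Monthly shortage recovery: $977.76 ÷ 12 = $81.48
Adjusted monthly = $668.93 + $81.48 = $750.41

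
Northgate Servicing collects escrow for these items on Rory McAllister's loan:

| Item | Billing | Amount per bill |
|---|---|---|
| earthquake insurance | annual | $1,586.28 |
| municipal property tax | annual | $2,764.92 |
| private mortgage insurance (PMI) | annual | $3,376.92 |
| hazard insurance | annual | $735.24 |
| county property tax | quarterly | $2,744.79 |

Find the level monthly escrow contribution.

$1,620.21

Earthquake insurance — $1,586.28 annually
Municipal property tax — $2,764.92 annually
Private mortgage insurance (PMI) — $3,376.92 annually
Hazard insurance — $735.24 annually
County property tax — $2,744.79 × 4 = $10,979.16 annually
Yearly total = $1,586.28 + $2,764.92 + $3,376.92 + $735.24 + $10,979.16 = $19,442.52
Monthly = $19,442.52 / 12 = $1,620.21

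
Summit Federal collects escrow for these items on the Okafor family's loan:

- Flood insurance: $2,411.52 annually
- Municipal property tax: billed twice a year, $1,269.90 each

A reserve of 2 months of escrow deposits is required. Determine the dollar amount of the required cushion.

$825.22

Flood insurance: $2,411.52/yr
Municipal property tax: $1,269.90 × 2 = $2,539.80/yr
Total annual escrow = $2,411.52 + $2,539.80 = $4,951.32
Monthly = $4,951.32 / 12 = $412.61
Reserve = 2 × $412.61 = $825.22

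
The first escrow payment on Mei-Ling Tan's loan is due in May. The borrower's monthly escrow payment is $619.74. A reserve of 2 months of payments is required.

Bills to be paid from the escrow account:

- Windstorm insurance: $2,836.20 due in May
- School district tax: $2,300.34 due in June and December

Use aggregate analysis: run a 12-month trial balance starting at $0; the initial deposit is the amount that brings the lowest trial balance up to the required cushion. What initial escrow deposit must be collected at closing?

$5,136.54

Cushion = 2 × $619.74 = $1,239.48
Trial balance (start $0, +$619.74 each month, − disbursements):
  May: +$619.74 − $2,836.20 → -$2,216.46
  Jun: +$619.74 − $2,300.34 → -$3,897.06
  Jul: +$619.74 → -$3,277.32
  Aug: +$619.74 → -$2,657.58
  Sep: +$619.74 → -$2,037.84
  Oct: +$619.74 → -$1,418.10
  Nov: +$619.74 → -$798.36
  Dec: +$619.74 − $2,300.34 → -$2,478.96
  Jan: +$619.74 → -$1,859.22
  Feb: +$619.74 → -$1,239.48
  Mar: +$619.74 → -$619.74
  Apr: +$619.74 → $0.00
Lowest trial balance = -$3,897.06 (Jun)
Initial deposit = cushion − low point = $1,239.48 − (-$3,897.06) = $5,136.54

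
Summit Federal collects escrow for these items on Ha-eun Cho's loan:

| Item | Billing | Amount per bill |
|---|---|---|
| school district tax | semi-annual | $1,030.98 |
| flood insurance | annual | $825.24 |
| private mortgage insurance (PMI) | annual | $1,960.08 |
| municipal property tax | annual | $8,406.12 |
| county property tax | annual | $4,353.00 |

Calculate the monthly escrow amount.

School district tax = $1,030.98 × 2 = $2,061.96 per year
Flood insurance = $825.24 per year
Private mortgage insurance (PMI) = $1,960.08 per year
Municipal property tax = $8,406.12 per year
County property tax = $4,353.00 per year
Yearly total = $2,061.96 + $825.24 + $1,960.08 + $8,406.12 + $4,353.00 = $17,606.40
Base monthly escrow = $17,606.40 ÷ 12 = $1,467.20

$1,467.20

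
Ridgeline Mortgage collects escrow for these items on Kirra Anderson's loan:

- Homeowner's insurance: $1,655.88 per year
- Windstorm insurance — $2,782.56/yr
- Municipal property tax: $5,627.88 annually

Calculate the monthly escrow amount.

$838.86

Homeowner's insurance = $1,655.88 annually
Windstorm insurance = $2,782.56 annually
Municipal property tax = $5,627.88 annually
Yearly total = $10,066.32
Monthly escrow = $10,066.32 ÷ 12 = $838.86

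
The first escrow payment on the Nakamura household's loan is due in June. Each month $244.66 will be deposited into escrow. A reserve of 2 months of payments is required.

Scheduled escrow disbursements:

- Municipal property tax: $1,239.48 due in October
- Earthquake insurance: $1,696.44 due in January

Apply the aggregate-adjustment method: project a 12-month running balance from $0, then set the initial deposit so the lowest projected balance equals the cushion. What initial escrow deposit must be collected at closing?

Cushion = 2 × $244.66 = $489.32
Trial balance (start $0, +$244.66 each month, − disbursements):
  Jun: +$244.66 → $244.66
  Jul: +$244.66 → $489.32
  Aug: +$244.66 → $733.98
  Sep: +$244.66 → $978.64
  Oct: +$244.66 − $1,239.48 → -$16.18
  Nov: +$244.66 → $228.48
  Dec: +$244.66 → $473.14
  Jan: +$244.66 − $1,696.44 → -$978.64
  Feb: +$244.66 → -$733.98
  Mar: +$244.66 → -$489.32
  Apr: +$244.66 → -$244.66
  May: +$244.66 → $0.00
Lowest trial balance = -$978.64 (Jan)
Initial deposit = cushion − low point = $489.32 − (-$978.64) = $1,467.96

$1,467.96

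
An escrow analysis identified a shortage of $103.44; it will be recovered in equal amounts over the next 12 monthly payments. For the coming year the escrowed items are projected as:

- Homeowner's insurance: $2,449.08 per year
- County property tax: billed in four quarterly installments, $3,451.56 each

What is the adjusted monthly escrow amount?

$1,363.23

Homeowner's insurance — $2,449.08 per year
County property tax — $3,451.56 × 4 = $13,806.24 per year
Annual escrow total = $2,449.08 + $13,806.24 = $16,255.32
Monthly = $16,255.32 ÷ 12 = $1,354.61
Monthly shortage recovery: $103.44 / 12 = $8.62
New monthly escrow = $1,354.61 + $8.62 = $1,363.23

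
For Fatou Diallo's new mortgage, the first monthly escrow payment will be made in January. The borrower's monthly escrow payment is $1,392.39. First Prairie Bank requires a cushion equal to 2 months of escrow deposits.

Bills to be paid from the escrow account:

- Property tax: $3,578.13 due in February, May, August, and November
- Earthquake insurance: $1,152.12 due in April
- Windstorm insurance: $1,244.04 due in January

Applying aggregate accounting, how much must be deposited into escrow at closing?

$5,375.25

Cushion = 2 × $1,392.39 = $2,784.78
Trial balance (start $0, +$1,392.39 each month, − disbursements):
  Jan: +$1,392.39 − $1,244.04 → $148.35
  Feb: +$1,392.39 − $3,578.13 → -$2,037.39
  Mar: +$1,392.39 → -$645.00
  Apr: +$1,392.39 − $1,152.12 → -$404.73
  May: +$1,392.39 − $3,578.13 → -$2,590.47
  Jun: +$1,392.39 → -$1,198.08
  Jul: +$1,392.39 → $194.31
  Aug: +$1,392.39 − $3,578.13 → -$1,991.43
  Sep: +$1,392.39 → -$599.04
  Oct: +$1,392.39 → $793.35
  Nov: +$1,392.39 − $3,578.13 → -$1,392.39
  Dec: +$1,392.39 → $0.00
Lowest trial balance = -$2,590.47 (May)
Initial deposit = cushion − low point = $2,784.78 − (-$2,590.47) = $5,375.25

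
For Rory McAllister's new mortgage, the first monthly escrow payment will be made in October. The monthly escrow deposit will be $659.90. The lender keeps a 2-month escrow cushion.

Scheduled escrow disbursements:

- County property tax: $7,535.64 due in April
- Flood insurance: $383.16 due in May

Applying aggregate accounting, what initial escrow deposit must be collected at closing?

$4,236.14

Cushion = 2 × $659.90 = $1,319.80
Trial balance (start $0, +$659.90 each month, − disbursements):
  Oct: +$659.90 → $659.90
  Nov: +$659.90 → $1,319.80
  Dec: +$659.90 → $1,979.70
  Jan: +$659.90 → $2,639.60
  Feb: +$659.90 → $3,299.50
  Mar: +$659.90 → $3,959.40
  Apr: +$659.90 − $7,535.64 → -$2,916.34
  May: +$659.90 − $383.16 → -$2,639.60
  Jun: +$659.90 → -$1,979.70
  Jul: +$659.90 → -$1,319.80
  Aug: +$659.90 → -$659.90
  Sep: +$659.90 → $0.00
Lowest trial balance = -$2,916.34 (Apr)
Initial deposit = cushion − low point = $1,319.80 − (-$2,916.34) = $4,236.14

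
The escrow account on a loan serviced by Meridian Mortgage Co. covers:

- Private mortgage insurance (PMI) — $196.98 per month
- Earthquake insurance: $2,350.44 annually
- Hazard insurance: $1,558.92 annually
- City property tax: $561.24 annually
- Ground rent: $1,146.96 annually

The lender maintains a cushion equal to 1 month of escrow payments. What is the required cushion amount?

Private mortgage insurance (PMI) = $196.98 × 12 = $2,363.76/yr
Earthquake insurance = $2,350.44/yr
Hazard insurance = $1,558.92/yr
City property tax = $561.24/yr
Ground rent = $1,146.96/yr
Annual escrow total = $2,363.76 + $2,350.44 + $1,558.92 + $561.24 + $1,146.96 = $7,981.32
Monthly = $7,981.32 / 12 = $665.11
Required cushion = 1 × $665.11 = $665.11

$665.11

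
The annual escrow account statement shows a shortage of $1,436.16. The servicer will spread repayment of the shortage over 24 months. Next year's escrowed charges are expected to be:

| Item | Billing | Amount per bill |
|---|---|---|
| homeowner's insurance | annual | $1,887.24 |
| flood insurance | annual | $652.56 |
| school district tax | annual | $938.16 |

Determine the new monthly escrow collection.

Homeowner's insurance — $1,887.24/yr
Flood insurance — $652.56/yr
School district tax — $938.16/yr
Yearly total = $1,887.24 + $652.56 + $938.16 = $3,477.96
Base monthly escrow = $3,477.96 / 12 = $289.83
Shortage spread = $1,436.16 / 24 = $59.84/mo
New monthly escrow = $289.83 + $59.84 = $349.67

$349.67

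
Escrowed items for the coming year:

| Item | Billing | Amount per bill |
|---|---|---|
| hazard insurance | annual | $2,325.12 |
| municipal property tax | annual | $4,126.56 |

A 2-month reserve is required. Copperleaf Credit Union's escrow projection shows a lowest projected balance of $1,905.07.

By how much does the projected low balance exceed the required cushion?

$829.79

Hazard insurance: $2,325.12/yr
Municipal property tax: $4,126.56/yr
Total per year = $2,325.12 + $4,126.56 = $6,451.68
Monthly escrow = $6,451.68 ÷ 12 = $537.64
Required cushion = 2 × $537.64 = $1,075.28
Surplus = $1,905.07 − $1,075.28 = $829.79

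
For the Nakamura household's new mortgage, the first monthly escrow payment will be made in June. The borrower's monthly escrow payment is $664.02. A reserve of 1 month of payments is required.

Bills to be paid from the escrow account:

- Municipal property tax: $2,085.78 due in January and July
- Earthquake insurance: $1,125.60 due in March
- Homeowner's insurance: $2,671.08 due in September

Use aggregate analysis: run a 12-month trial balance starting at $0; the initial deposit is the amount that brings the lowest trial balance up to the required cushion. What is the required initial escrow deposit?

Cushion = 1 × $664.02 = $664.02
Trial balance (start $0, +$664.02 each month, − disbursements):
  Jun: +$664.02 → $664.02
  Jul: +$664.02 − $2,085.78 → -$757.74
  Aug: +$664.02 → -$93.72
  Sep: +$664.02 − $2,671.08 → -$2,100.78
  Oct: +$664.02 → -$1,436.76
  Nov: +$664.02 → -$772.74
  Dec: +$664.02 → -$108.72
  Jan: +$664.02 − $2,085.78 → -$1,530.48
  Feb: +$664.02 → -$866.46
  Mar: +$664.02 − $1,125.60 → -$1,328.04
  Apr: +$664.02 → -$664.02
  May: +$664.02 → $0.00
Lowest trial balance = -$2,100.78 (Sep)
Initial deposit = cushion − low point = $664.02 − (-$2,100.78) = $2,764.80

$2,764.80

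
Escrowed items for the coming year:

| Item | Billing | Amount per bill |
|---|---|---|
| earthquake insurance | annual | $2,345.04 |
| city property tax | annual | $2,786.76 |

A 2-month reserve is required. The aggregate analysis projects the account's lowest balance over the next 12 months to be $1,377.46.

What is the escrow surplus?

Earthquake insurance: $2,345.04 annually
City property tax: $2,786.76 annually
Yearly total = $2,345.04 + $2,786.76 = $5,131.80
Per month = $5,131.80 / 12 = $427.65
Required reserve = 2 × $427.65 = $855.30
Excess over cushion: $1,377.46 − $855.30 = $522.16

$522.16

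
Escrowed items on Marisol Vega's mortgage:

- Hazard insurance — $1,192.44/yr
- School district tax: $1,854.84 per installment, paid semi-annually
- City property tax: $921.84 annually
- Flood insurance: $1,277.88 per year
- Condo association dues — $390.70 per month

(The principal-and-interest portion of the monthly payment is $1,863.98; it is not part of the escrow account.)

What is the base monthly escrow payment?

$982.52

Hazard insurance = $1,192.44/yr
School district tax = $1,854.84 × 2 = $3,709.68/yr
City property tax = $921.84/yr
Flood insurance = $1,277.88/yr
Condo association dues = $390.70 × 12 = $4,688.40/yr
Combined annual = $11,790.24
Per month = $11,790.24 ÷ 12 = $982.52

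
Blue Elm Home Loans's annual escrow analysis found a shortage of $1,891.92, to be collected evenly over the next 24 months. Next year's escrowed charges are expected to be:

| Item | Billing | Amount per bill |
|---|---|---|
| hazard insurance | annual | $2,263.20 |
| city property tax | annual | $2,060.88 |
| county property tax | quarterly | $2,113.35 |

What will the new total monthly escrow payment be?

Hazard insurance = $2,263.20 annually
City property tax = $2,060.88 annually
County property tax = $2,113.35 × 4 = $8,453.40 annually
Total per year = $2,263.20 + $2,060.88 + $8,453.40 = $12,777.48
Monthly escrow = $12,777.48 / 12 = $1,064.79
Shortage spread = $1,891.92 / 24 = $78.83/mo
New monthly escrow = $1,064.79 + $78.83 = $1,143.62

$1,143.62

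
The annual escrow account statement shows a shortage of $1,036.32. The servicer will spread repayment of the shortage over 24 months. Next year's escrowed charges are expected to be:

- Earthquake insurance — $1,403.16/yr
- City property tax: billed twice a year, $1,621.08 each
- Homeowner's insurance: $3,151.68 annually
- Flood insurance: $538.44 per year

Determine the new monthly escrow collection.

Earthquake insurance: $1,403.16
City property tax: $1,621.08 × 2 = $3,242.16
Homeowner's insurance: $3,151.68
Flood insurance: $538.44
Annual escrow total = $8,335.44
Monthly escrow = $8,335.44 ÷ 12 = $694.62
Shortage spread = $1,036.32 / 24 = $43.18/mo
New monthly escrow = $694.62 + $43.18 = $737.80

$737.80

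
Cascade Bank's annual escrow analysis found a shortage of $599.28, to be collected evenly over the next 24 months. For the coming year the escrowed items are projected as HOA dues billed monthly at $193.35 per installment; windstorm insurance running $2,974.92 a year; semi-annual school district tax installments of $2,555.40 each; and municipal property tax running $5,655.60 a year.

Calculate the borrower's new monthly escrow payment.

HOA dues: $193.35 × 12 = $2,320.20
Windstorm insurance: $2,974.92
School district tax: $2,555.40 × 2 = $5,110.80
Municipal property tax: $5,655.60
Annual escrow total = $2,320.20 + $2,974.92 + $5,110.80 + $5,655.60 = $16,061.52
Monthly escrow = $16,061.52 / 12 = $1,338.46
Shortage per month = $599.28 / 24 = $24.97
New monthly escrow = $1,338.46 + $24.97 = $1,363.43

$1,363.43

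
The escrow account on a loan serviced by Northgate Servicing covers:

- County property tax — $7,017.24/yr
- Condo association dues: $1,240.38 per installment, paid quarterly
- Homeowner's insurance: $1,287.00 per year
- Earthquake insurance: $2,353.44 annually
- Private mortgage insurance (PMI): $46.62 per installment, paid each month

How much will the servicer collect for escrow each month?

$1,348.22

County property tax: $7,017.24 per year
Condo association dues: $1,240.38 × 4 = $4,961.52 per year
Homeowner's insurance: $1,287.00 per year
Earthquake insurance: $2,353.44 per year
Private mortgage insurance (PMI): $46.62 × 12 = $559.44 per year
Annual escrow total = $16,178.64
Monthly = $16,178.64 / 12 = $1,348.22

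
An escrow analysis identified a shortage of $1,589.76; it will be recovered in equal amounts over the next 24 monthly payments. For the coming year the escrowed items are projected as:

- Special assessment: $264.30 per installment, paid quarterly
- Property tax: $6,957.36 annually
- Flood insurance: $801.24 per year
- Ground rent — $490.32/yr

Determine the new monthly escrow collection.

Special assessment — $264.30 × 4 = $1,057.20 per year
Property tax — $6,957.36 per year
Flood insurance — $801.24 per year
Ground rent — $490.32 per year
Combined annual = $1,057.20 + $6,957.36 + $801.24 + $490.32 = $9,306.12
Monthly = $9,306.12 / 12 = $775.51
Shortage per month = $1,589.76 / 24 = $66.24
Adjusted monthly = $775.51 + $66.24 = $841.75

$841.75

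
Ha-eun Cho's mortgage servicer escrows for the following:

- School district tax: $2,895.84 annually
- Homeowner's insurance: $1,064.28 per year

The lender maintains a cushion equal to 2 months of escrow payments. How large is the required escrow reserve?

School district tax: $2,895.84/yr
Homeowner's insurance: $1,064.28/yr
Total per year = $3,960.12
Monthly escrow = $3,960.12 ÷ 12 = $330.01
Cushion = 2 × $330.01 = $660.02

$660.02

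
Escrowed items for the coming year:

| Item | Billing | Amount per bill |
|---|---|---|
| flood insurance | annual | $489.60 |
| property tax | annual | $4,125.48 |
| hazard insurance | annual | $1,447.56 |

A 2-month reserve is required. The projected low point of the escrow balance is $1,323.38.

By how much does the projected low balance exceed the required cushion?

Flood insurance: $489.60
Property tax: $4,125.48
Hazard insurance: $1,447.56
Total per year = $489.60 + $4,125.48 + $1,447.56 = $6,062.64
Base monthly escrow = $6,062.64 ÷ 12 = $505.22
Required cushion = 2 × $505.22 = $1,010.44
Excess over cushion: $1,323.38 − $1,010.44 = $312.94

$312.94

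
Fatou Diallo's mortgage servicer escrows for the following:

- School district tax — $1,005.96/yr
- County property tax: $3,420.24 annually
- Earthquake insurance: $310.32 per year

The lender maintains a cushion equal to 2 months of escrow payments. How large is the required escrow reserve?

$789.42

School district tax — $1,005.96 per year
County property tax — $3,420.24 per year
Earthquake insurance — $310.32 per year
Total annual escrow = $4,736.52
Monthly = $4,736.52 ÷ 12 = $394.71
Required cushion = 2 × $394.71 = $789.42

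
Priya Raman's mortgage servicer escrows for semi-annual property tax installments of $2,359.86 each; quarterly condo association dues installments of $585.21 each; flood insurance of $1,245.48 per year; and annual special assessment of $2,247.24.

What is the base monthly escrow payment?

Property tax — $2,359.86 × 2 = $4,719.72/yr
Condo association dues — $585.21 × 4 = $2,340.84/yr
Flood insurance — $1,245.48/yr
Special assessment — $2,247.24/yr
Yearly total = $10,553.28
Monthly escrow = $10,553.28 / 12 = $879.44

$879.44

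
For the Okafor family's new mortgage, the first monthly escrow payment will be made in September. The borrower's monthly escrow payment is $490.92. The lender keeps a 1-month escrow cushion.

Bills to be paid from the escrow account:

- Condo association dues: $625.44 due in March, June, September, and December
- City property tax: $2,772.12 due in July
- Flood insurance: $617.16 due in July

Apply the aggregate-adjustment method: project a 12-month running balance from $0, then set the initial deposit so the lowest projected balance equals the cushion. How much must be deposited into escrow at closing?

Cushion = 1 × $490.92 = $490.92
Trial balance (start $0, +$490.92 each month, − disbursements):
  Sep: +$490.92 − $625.44 → -$134.52
  Oct: +$490.92 → $356.40
  Nov: +$490.92 → $847.32
  Dec: +$490.92 − $625.44 → $712.80
  Jan: +$490.92 → $1,203.72
  Feb: +$490.92 → $1,694.64
  Mar: +$490.92 − $625.44 → $1,560.12
  Apr: +$490.92 → $2,051.04
  May: +$490.92 → $2,541.96
  Jun: +$490.92 − $625.44 → $2,407.44
  Jul: +$490.92 − $3,389.28 → -$490.92
  Aug: +$490.92 → $0.00
Lowest trial balance = -$490.92 (Jul)
Initial deposit = cushion − low point = $490.92 − (-$490.92) = $981.84

$981.84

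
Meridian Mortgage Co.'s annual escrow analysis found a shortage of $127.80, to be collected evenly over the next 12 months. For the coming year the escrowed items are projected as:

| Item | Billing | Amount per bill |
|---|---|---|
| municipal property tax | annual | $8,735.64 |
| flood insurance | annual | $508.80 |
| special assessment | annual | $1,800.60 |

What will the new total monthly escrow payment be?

Municipal property tax — $8,735.64 per year
Flood insurance — $508.80 per year
Special assessment — $1,800.60 per year
Total annual escrow = $8,735.64 + $508.80 + $1,800.60 = $11,045.04
Base monthly escrow = $11,045.04 / 12 = $920.42
Shortage spread = $127.80 ÷ 12 = $10.65/mo
Adjusted monthly = $920.42 + $10.65 = $931.07

$931.07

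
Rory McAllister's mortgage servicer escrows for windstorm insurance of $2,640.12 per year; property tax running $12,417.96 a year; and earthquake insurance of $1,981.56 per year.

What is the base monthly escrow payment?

$1,419.97

Windstorm insurance: $2,640.12/yr
Property tax: $12,417.96/yr
Earthquake insurance: $1,981.56/yr
Combined annual = $17,039.64
Per month = $17,039.64 / 12 = $1,419.97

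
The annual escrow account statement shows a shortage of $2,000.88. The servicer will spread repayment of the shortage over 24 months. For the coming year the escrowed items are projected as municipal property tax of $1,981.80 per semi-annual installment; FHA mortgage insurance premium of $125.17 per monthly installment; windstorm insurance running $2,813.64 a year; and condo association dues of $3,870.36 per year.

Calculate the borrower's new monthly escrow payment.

Municipal property tax = $1,981.80 × 2 = $3,963.60 annually
FHA mortgage insurance premium = $125.17 × 12 = $1,502.04 annually
Windstorm insurance = $2,813.64 annually
Condo association dues = $3,870.36 annually
Annual escrow total = $3,963.60 + $1,502.04 + $2,813.64 + $3,870.36 = $12,149.64
Monthly = $12,149.64 ÷ 12 = $1,012.47
Monthly shortage recovery: $2,000.88 / 24 = $83.37
Adjusted monthly = $1,012.47 + $83.37 = $1,095.84

$1,095.84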